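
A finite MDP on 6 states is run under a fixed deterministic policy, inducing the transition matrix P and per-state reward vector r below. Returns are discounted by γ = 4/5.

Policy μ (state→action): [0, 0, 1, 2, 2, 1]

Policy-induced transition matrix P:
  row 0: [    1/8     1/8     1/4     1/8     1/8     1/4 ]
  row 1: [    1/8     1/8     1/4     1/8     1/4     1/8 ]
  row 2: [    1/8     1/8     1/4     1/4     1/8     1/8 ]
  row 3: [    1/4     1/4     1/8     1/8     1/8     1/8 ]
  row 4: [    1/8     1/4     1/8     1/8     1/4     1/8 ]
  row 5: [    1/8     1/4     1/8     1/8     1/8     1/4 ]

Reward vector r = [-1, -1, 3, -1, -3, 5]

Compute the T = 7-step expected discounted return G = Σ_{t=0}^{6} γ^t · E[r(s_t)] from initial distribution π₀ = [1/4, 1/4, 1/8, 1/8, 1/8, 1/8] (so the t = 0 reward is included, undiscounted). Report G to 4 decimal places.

t=0: π = [0.2500, 0.2500, 0.1250, 0.1250, 0.1250, 0.1250], E[r] = 0.0000, γ^t·E[r] = 0.000000, running G = 0.000000
t=1: π = [0.1406, 0.1719, 0.2031, 0.1406, 0.1719, 0.1719], E[r] = 0.5000, γ^t·E[r] = 0.400000, running G = 0.400000
t=2: π = [0.1426, 0.1855, 0.1895, 0.1504, 0.1680, 0.1641], E[r] = 0.4063, γ^t·E[r] = 0.260000, running G = 0.660000
t=3: π = [0.1438, 0.1853, 0.1897, 0.1487, 0.1692, 0.1633], E[r] = 0.4004, γ^t·E[r] = 0.205000, running G = 0.865000
t=4: π = [0.1436, 0.1852, 0.1898, 0.1487, 0.1693, 0.1634], E[r] = 0.4011, γ^t·E[r] = 0.164300, running G = 1.029300
t=5: π = [0.1436, 0.1852, 0.1898, 0.1487, 0.1693, 0.1634], E[r] = 0.4009, γ^t·E[r] = 0.131370, running G = 1.160670
t=6: π = [0.1436, 0.1852, 0.1898, 0.1487, 0.1693, 0.1634], E[r] = 0.4009, γ^t·E[r] = 0.105092, running G = 1.265762

G = 1.2658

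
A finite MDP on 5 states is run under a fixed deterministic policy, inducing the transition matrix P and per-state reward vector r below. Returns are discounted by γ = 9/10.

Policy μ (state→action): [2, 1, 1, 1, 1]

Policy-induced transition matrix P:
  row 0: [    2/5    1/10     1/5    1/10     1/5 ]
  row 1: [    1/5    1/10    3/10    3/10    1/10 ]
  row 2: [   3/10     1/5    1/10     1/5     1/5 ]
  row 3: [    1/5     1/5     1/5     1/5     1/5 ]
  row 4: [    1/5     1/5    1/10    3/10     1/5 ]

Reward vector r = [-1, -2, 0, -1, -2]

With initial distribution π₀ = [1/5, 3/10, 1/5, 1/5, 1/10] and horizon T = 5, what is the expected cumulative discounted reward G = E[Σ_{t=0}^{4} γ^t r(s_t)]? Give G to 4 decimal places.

G = -4.7616

t=0: π = [0.2000, 0.3000, 0.2000, 0.2000, 0.1000], E[r] = -1.2000, γ^t·E[r] = -1.200000, running G = -1.200000
t=1: π = [0.2600, 0.1500, 0.2000, 0.2200, 0.1700], E[r] = -1.1200, γ^t·E[r] = -1.008000, running G = -2.208000
t=2: π = [0.2720, 0.1590, 0.1780, 0.2060, 0.1850], E[r] = -1.1660, γ^t·E[r] = -0.944460, running G = -3.152460
t=3: π = [0.2722, 0.1569, 0.1796, 0.2072, 0.1841], E[r] = -1.1614, γ^t·E[r] = -0.846661, running G = -3.999121
t=4: π = [0.2724, 0.1571, 0.1793, 0.2069, 0.1843], E[r] = -1.1621, γ^t·E[r] = -0.762441, running G = -4.761561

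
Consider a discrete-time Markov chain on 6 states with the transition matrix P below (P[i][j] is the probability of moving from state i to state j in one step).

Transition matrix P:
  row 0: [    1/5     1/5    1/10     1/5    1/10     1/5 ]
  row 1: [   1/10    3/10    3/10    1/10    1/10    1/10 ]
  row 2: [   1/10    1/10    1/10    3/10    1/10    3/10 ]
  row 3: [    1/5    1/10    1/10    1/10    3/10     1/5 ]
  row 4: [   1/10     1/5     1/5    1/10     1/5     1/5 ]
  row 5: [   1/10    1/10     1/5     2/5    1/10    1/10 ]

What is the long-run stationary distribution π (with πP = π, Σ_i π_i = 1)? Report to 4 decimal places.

Balance equations π_j = Σ_i π_i·P[i][j]:
  π_0 = 1/5·π_0 + 1/10·π_1 + 1/10·π_2 + 1/5·π_3 + 1/10·π_4 + 1/10·π_5
  π_1 = 1/5·π_0 + 3/10·π_1 + 1/10·π_2 + 1/10·π_3 + 1/5·π_4 + 1/10·π_5
  π_2 = 1/10·π_0 + 3/10·π_1 + 1/10·π_2 + 1/10·π_3 + 1/5·π_4 + 1/5·π_5
  π_3 = 1/5·π_0 + 1/10·π_1 + 3/10·π_2 + 1/10·π_3 + 1/10·π_4 + 2/5·π_5
  π_4 = 1/10·π_0 + 1/10·π_1 + 1/10·π_2 + 3/10·π_3 + 1/5·π_4 + 1/10·π_5
  normalize: π_0 + π_1 + π_2 + π_3 + π_4 + π_5 = 1
Solving the linear system gives exactly π = [6620/49599, 5329/33066, 16471/99198, 1109/5511, 7729/49599, 9040/49599].

π = [0.1335, 0.1612, 0.1660, 0.2012, 0.1558, 0.1823]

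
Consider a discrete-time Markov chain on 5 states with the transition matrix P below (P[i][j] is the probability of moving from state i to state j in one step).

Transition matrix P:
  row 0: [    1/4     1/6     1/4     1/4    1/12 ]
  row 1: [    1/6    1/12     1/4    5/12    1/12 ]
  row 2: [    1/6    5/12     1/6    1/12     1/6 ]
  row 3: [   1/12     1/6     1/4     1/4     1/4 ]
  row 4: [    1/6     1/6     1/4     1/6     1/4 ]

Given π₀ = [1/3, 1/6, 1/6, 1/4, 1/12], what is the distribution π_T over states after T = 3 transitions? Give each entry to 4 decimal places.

π = [0.1609, 0.2068, 0.2308, 0.2324, 0.1691]

t=0: π = [0.3333, 0.1667, 0.1667, 0.2500, 0.0833]
t=1: π = [0.1736, 0.1944, 0.2361, 0.2431, 0.1528]
t=2: π = [0.1609, 0.2095, 0.2303, 0.2303, 0.1690]
t=3: π = [0.1609, 0.2068, 0.2308, 0.2324, 0.1691]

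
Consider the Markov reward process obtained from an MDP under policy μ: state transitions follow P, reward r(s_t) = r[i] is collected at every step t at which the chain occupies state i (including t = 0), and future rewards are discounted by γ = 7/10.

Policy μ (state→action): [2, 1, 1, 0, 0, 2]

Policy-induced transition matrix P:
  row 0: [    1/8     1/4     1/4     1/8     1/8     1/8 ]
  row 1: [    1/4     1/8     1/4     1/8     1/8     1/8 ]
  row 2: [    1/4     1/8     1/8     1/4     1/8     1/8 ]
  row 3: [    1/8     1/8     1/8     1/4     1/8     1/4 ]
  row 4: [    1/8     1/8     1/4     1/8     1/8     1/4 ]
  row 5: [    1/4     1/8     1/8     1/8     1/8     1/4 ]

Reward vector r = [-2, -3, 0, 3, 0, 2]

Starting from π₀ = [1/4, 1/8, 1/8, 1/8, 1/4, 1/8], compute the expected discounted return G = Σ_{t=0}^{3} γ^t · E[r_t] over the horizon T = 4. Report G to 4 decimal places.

G = -0.1857

t=0: π = [0.2500, 0.1250, 0.1250, 0.1250, 0.2500, 0.1250], E[r] = -0.2500, γ^t·E[r] = -0.250000, running G = -0.250000
t=1: π = [0.1719, 0.1563, 0.2031, 0.1563, 0.1250, 0.1875], E[r] = 0.0313, γ^t·E[r] = 0.021875, running G = -0.228125
t=2: π = [0.1934, 0.1465, 0.1816, 0.1699, 0.1250, 0.1836], E[r] = 0.0508, γ^t·E[r] = 0.024883, running G = -0.203242
t=3: π = [0.1890, 0.1492, 0.1831, 0.1689, 0.1250, 0.1848], E[r] = 0.0510, γ^t·E[r] = 0.017502, running G = -0.185740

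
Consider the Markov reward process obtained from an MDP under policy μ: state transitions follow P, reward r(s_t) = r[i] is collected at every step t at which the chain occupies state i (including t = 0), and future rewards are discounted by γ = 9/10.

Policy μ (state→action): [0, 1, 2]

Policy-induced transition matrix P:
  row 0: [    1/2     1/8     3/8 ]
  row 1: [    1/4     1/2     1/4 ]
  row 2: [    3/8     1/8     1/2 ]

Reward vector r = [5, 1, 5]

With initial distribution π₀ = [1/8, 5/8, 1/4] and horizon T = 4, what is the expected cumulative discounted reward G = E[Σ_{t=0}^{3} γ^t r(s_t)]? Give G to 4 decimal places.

G = 11.9111

t=0: π = [0.1250, 0.6250, 0.2500], E[r] = 2.5000, γ^t·E[r] = 2.500000, running G = 2.500000
t=1: π = [0.3125, 0.3594, 0.3281], E[r] = 3.5625, γ^t·E[r] = 3.206250, running G = 5.706250
t=2: π = [0.3691, 0.2598, 0.3711], E[r] = 3.9609, γ^t·E[r] = 3.208359, running G = 8.914609
t=3: π = [0.3887, 0.2224, 0.3889], E[r] = 4.1104, γ^t·E[r] = 2.996446, running G = 11.911056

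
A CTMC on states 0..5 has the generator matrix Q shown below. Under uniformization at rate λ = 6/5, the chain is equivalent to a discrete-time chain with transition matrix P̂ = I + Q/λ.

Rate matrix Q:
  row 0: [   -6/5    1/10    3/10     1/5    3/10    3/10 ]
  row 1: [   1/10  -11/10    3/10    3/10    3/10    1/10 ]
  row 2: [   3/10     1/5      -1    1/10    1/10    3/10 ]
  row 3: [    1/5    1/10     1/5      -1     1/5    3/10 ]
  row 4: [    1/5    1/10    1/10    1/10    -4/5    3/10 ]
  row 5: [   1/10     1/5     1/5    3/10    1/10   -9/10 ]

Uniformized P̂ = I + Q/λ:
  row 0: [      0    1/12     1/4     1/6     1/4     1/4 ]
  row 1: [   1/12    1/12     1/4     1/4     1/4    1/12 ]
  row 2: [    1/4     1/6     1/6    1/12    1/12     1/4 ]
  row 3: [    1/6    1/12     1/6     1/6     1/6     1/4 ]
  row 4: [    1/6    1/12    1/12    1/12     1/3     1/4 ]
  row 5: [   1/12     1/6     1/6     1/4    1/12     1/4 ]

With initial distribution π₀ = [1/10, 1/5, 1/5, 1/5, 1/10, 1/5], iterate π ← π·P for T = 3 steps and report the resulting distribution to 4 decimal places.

t=0: π = [0.1000, 0.2000, 0.2000, 0.2000, 0.1000, 0.2000]
t=1: π = [0.1333, 0.1167, 0.1833, 0.1750, 0.1750, 0.2167]
t=2: π = [0.1319, 0.1167, 0.1729, 0.1646, 0.1833, 0.2306]
t=3: π = [0.1302, 0.1170, 0.1721, 0.1659, 0.1843, 0.2306]

π = [0.1302, 0.1170, 0.1721, 0.1659, 0.1843, 0.2306]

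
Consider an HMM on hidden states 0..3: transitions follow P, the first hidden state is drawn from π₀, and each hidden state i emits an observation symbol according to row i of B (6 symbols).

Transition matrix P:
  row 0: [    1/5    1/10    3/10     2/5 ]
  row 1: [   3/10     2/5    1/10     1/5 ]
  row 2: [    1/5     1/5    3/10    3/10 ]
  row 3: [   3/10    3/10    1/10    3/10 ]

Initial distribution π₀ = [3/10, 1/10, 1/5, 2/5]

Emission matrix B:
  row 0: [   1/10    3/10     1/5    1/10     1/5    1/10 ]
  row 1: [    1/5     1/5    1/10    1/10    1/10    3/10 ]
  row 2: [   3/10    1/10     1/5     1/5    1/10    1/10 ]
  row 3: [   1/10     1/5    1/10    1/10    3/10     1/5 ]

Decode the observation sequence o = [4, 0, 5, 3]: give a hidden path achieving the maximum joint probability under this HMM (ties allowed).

t=0: δ = [6.000e-02, 1.000e-02, 2.000e-02, 1.200e-01]  (obs o_0=4)
t=1: δ = [3.600e-03, 7.200e-03, 5.400e-03, 3.600e-03]  ψ = [3, 3, 0, 3]  (obs o_1=0)
t=2: δ = [2.160e-04, 8.640e-04, 1.620e-04, 3.240e-04]  ψ = [1, 1, 2, 2]  (obs o_2=5)
t=3: δ = [2.592e-05, 3.456e-05, 1.728e-05, 1.728e-05]  ψ = [1, 1, 1, 1]  (obs o_3=3)
backtrack: best end state = 1; path = [3, 1, 1, 1]

path = [3, 1, 1, 1]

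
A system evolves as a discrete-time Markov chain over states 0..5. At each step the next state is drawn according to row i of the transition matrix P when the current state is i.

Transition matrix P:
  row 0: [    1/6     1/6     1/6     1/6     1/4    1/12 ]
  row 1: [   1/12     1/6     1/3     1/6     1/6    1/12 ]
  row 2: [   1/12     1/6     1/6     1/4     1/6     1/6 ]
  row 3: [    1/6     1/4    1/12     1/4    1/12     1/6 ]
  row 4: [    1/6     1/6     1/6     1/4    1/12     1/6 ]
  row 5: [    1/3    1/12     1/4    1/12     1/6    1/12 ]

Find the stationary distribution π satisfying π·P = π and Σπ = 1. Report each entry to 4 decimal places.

Balance equations π_j = Σ_i π_i·P[i][j]:
  π_0 = 1/6·π_0 + 1/12·π_1 + 1/12·π_2 + 1/6·π_3 + 1/6·π_4 + 1/3·π_5
  π_1 = 1/6·π_0 + 1/6·π_1 + 1/6·π_2 + 1/4·π_3 + 1/6·π_4 + 1/12·π_5
  π_2 = 1/6·π_0 + 1/3·π_1 + 1/6·π_2 + 1/12·π_3 + 1/6·π_4 + 1/4·π_5
  π_3 = 1/6·π_0 + 1/6·π_1 + 1/4·π_2 + 1/4·π_3 + 1/4·π_4 + 1/12·π_5
  π_4 = 1/4·π_0 + 1/6·π_1 + 1/6·π_2 + 1/12·π_3 + 1/12·π_4 + 1/6·π_5
  normalize: π_0 + π_1 + π_2 + π_3 + π_4 + π_5 = 1
Solving the linear system gives exactly π = [21543/136441, 23566/136441, 25842/136441, 27431/136441, 20538/136441, 17521/136441].

π = [0.1579, 0.1727, 0.1894, 0.2010, 0.1505, 0.1284]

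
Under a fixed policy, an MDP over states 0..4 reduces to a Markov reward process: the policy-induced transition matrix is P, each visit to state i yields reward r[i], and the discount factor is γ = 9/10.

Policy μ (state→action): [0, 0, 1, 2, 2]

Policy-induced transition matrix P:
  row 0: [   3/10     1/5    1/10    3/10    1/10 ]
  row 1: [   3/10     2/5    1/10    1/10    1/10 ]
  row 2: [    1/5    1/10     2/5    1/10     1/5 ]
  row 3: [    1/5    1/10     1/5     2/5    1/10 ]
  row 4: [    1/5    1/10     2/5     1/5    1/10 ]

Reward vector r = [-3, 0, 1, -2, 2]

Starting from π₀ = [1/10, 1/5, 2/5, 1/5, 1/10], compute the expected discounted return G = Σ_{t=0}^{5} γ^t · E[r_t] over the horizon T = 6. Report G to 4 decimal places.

G = -2.4898

t=0: π = [0.1000, 0.2000, 0.4000, 0.2000, 0.1000], E[r] = -0.1000, γ^t·E[r] = -0.100000, running G = -0.100000
t=1: π = [0.2300, 0.1700, 0.2700, 0.1900, 0.1400], E[r] = -0.5200, γ^t·E[r] = -0.468000, running G = -0.568000
t=2: π = [0.2400, 0.1740, 0.2420, 0.2170, 0.1270], E[r] = -0.6580, γ^t·E[r] = -0.532980, running G = -1.100980
t=3: π = [0.2414, 0.1762, 0.2324, 0.2258, 0.1242], E[r] = -0.6950, γ^t·E[r] = -0.506655, running G = -1.607635
t=4: π = [0.2418, 0.1770, 0.2296, 0.2284, 0.1232], E[r] = -0.7061, γ^t·E[r] = -0.463285, running G = -2.070920
t=5: π = [0.2419, 0.1773, 0.2287, 0.2292, 0.1230], E[r] = -0.7094, γ^t·E[r] = -0.418922, running G = -2.489842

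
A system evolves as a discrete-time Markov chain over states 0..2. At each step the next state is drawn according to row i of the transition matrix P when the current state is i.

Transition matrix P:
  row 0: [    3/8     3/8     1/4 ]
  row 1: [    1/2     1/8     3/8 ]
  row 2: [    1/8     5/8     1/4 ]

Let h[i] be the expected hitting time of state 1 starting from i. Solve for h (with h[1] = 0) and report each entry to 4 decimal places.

h = [2.2857, 0.0000, 1.7143]

First-step conditioning: h[1] = 0; for i ≠ 1, h[i] = 1 + Σ_k P[i][k]·h[k].
  h[0] = 1 + 3/8·h[0] + 1/4·h[2]
  h[2] = 1 + 1/8·h[0] + 1/4·h[2]
Solving the 2×2 linear system over states ≠ 1 gives exactly h = [16/7, 0, 12/7] (h[1] = 0 is the target).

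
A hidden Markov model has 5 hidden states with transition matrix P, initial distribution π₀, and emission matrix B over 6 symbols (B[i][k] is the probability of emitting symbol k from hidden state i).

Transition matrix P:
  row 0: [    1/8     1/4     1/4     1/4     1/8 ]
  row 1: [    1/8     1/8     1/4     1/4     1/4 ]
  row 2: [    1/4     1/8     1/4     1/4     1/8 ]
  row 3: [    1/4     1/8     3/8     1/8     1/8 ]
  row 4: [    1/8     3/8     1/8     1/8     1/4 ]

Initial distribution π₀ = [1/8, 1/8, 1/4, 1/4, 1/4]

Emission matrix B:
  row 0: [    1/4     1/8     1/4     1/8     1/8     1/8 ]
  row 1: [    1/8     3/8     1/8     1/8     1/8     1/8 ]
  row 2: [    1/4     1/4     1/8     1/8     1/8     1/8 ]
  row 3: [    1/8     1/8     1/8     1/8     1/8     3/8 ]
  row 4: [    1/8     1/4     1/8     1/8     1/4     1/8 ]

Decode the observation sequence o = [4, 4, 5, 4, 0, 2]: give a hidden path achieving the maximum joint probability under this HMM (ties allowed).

path = [4, 1, 3, 2, 2, 0]

t=0: δ = [1.562e-02, 1.562e-02, 3.125e-02, 3.125e-02, 6.250e-02]  (obs o_0=4)
t=1: δ = [9.766e-04, 2.930e-03, 1.465e-03, 9.766e-04, 3.906e-03]  ψ = [2, 4, 3, 2, 4]  (obs o_1=4)
t=2: δ = [6.104e-05, 1.831e-04, 9.155e-05, 2.747e-04, 1.221e-04]  ψ = [4, 4, 1, 1, 4]  (obs o_2=5)
t=3: δ = [8.583e-06, 5.722e-06, 1.287e-05, 5.722e-06, 1.144e-05]  ψ = [3, 4, 3, 1, 1]  (obs o_3=4)
t=4: δ = [8.047e-07, 5.364e-07, 8.047e-07, 4.023e-07, 3.576e-07]  ψ = [2, 4, 2, 2, 4]  (obs o_4=0)
t=5: δ = [5.029e-08, 2.515e-08, 2.515e-08, 2.515e-08, 1.676e-08]  ψ = [2, 0, 0, 0, 1]  (obs o_5=2)
backtrack: best end state = 0; path = [4, 1, 3, 2, 2, 0]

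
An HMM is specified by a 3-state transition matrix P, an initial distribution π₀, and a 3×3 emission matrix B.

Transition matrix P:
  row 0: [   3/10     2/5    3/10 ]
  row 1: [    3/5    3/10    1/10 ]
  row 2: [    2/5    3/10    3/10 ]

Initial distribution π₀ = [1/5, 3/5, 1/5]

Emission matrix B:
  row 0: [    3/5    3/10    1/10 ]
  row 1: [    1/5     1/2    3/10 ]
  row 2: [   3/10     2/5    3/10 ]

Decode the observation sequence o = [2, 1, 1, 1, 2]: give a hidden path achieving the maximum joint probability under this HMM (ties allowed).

t=0: δ = [2.000e-02, 1.800e-01, 6.000e-02]  (obs o_0=2)
t=1: δ = [3.240e-02, 2.700e-02, 7.200e-03]  ψ = [1, 1, 1]  (obs o_1=1)
t=2: δ = [4.860e-03, 6.480e-03, 3.888e-03]  ψ = [1, 0, 0]  (obs o_2=1)
t=3: δ = [1.166e-03, 9.720e-04, 5.832e-04]  ψ = [1, 0, 0]  (obs o_3=1)
t=4: δ = [5.832e-05, 1.400e-04, 1.050e-04]  ψ = [1, 0, 0]  (obs o_4=2)
backtrack: best end state = 1; path = [1, 0, 1, 0, 1]

path = [1, 0, 1, 0, 1]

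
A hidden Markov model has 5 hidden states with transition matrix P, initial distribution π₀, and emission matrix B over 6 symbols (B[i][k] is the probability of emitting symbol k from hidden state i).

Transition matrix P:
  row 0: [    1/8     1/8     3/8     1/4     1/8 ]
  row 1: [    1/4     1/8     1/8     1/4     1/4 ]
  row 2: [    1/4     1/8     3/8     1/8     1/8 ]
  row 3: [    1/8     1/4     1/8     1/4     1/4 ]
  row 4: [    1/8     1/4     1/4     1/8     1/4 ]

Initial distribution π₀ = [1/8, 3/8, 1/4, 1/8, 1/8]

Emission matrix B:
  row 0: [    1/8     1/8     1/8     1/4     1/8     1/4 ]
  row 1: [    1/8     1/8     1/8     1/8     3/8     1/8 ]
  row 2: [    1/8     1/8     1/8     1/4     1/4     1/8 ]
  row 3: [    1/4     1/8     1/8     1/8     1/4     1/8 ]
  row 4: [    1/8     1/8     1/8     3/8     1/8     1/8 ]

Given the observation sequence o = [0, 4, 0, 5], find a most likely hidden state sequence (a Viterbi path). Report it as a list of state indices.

path = [2, 2, 2, 0]

t=0: δ = [1.562e-02, 4.688e-02, 3.125e-02, 3.125e-02, 1.562e-02]  (obs o_0=0)
t=1: δ = [1.465e-03, 2.930e-03, 2.930e-03, 2.930e-03, 1.465e-03]  ψ = [1, 3, 2, 1, 1]  (obs o_1=4)
t=2: δ = [9.155e-05, 9.155e-05, 1.373e-04, 1.831e-04, 9.155e-05]  ψ = [1, 3, 2, 1, 1]  (obs o_2=0)
t=3: δ = [8.583e-06, 5.722e-06, 6.437e-06, 5.722e-06, 5.722e-06]  ψ = [2, 3, 2, 3, 3]  (obs o_3=5)
backtrack: best end state = 0; path = [2, 2, 2, 0]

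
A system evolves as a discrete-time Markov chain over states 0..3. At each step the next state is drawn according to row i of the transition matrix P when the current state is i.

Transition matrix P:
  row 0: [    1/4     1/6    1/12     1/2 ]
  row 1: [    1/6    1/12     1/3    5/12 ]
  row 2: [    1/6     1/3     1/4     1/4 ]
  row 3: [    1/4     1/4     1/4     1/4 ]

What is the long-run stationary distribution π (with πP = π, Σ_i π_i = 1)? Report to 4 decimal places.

π = [0.2126, 0.2157, 0.2325, 0.3391]

Balance equations π_j = Σ_i π_i·P[i][j]:
  π_0 = 1/4·π_0 + 1/6·π_1 + 1/6·π_2 + 1/4·π_3
  π_1 = 1/6·π_0 + 1/12·π_1 + 1/3·π_2 + 1/4·π_3
  π_2 = 1/12·π_0 + 1/3·π_1 + 1/4·π_2 + 1/4·π_3
  normalize: π_0 + π_1 + π_2 + π_3 = 1
Solving the linear system gives exactly π = [417/1961, 423/1961, 456/1961, 665/1961].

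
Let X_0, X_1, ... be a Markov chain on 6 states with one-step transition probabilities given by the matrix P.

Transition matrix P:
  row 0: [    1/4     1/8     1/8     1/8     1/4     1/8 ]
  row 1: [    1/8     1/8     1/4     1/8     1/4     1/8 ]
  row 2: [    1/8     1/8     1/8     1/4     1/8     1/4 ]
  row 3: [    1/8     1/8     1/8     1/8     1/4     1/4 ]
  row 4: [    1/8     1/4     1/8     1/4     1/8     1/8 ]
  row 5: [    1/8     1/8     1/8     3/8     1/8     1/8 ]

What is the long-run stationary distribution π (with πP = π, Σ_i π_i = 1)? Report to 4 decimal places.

π = [0.1429, 0.1484, 0.1436, 0.2086, 0.1875, 0.1690]

Balance equations π_j = Σ_i π_i·P[i][j]:
  π_0 = 1/4·π_0 + 1/8·π_1 + 1/8·π_2 + 1/8·π_3 + 1/8·π_4 + 1/8·π_5
  π_1 = 1/8·π_0 + 1/8·π_1 + 1/8·π_2 + 1/8·π_3 + 1/4·π_4 + 1/8·π_5
  π_2 = 1/8·π_0 + 1/4·π_1 + 1/8·π_2 + 1/8·π_3 + 1/8·π_4 + 1/8·π_5
  π_3 = 1/8·π_0 + 1/8·π_1 + 1/4·π_2 + 1/8·π_3 + 1/4·π_4 + 3/8·π_5
  π_4 = 1/4·π_0 + 1/4·π_1 + 1/8·π_2 + 1/4·π_3 + 1/8·π_4 + 1/8·π_5
  normalize: π_0 + π_1 + π_2 + π_3 + π_4 + π_5 = 1
Solving the linear system gives exactly π = [1/7, 5321/35847, 5146/35847, 831/3983, 6721/35847, 6059/35847].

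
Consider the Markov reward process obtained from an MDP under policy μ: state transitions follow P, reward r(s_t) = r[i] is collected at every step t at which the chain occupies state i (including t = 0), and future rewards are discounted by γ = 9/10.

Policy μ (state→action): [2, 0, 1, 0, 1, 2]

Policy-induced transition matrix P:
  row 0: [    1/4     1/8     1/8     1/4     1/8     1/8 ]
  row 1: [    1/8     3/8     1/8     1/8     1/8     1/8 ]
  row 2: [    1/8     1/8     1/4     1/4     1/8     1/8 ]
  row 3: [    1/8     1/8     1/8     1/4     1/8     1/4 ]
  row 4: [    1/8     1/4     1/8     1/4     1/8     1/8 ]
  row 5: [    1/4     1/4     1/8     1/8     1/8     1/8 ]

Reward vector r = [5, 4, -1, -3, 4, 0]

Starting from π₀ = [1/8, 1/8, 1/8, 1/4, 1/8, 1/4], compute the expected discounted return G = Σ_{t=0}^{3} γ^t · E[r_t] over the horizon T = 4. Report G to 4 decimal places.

G = 4.2075

t=0: π = [0.1250, 0.1250, 0.1250, 0.2500, 0.1250, 0.2500], E[r] = 0.7500, γ^t·E[r] = 0.750000, running G = 0.750000
t=1: π = [0.1719, 0.2031, 0.1406, 0.2031, 0.1250, 0.1563], E[r] = 1.4219, γ^t·E[r] = 1.279688, running G = 2.029688
t=2: π = [0.1660, 0.2109, 0.1426, 0.2051, 0.1250, 0.1504], E[r] = 1.4160, γ^t·E[r] = 1.146973, running G = 3.176660
t=3: π = [0.1646, 0.2122, 0.1428, 0.2048, 0.1250, 0.1506], E[r] = 1.4141, γ^t·E[r] = 1.030852, running G = 4.207512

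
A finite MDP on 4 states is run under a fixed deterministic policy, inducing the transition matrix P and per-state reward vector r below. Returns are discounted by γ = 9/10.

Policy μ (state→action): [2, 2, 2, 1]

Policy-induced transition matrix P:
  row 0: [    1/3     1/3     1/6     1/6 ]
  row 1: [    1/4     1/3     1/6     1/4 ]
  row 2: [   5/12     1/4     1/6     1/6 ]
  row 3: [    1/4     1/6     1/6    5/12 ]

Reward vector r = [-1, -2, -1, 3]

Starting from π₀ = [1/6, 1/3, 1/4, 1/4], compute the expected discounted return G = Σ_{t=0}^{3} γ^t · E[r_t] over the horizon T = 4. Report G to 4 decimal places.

G = -0.9580

t=0: π = [0.1667, 0.3333, 0.2500, 0.2500], E[r] = -0.3333, γ^t·E[r] = -0.333333, running G = -0.333333
t=1: π = [0.3056, 0.2708, 0.1667, 0.2569], E[r] = -0.2431, γ^t·E[r] = -0.218750, running G = -0.552083
t=2: π = [0.3032, 0.2766, 0.1667, 0.2535], E[r] = -0.2627, γ^t·E[r] = -0.212813, running G = -0.764896
t=3: π = [0.3030, 0.2772, 0.1667, 0.2531], E[r] = -0.2649, γ^t·E[r] = -0.193078, running G = -0.957974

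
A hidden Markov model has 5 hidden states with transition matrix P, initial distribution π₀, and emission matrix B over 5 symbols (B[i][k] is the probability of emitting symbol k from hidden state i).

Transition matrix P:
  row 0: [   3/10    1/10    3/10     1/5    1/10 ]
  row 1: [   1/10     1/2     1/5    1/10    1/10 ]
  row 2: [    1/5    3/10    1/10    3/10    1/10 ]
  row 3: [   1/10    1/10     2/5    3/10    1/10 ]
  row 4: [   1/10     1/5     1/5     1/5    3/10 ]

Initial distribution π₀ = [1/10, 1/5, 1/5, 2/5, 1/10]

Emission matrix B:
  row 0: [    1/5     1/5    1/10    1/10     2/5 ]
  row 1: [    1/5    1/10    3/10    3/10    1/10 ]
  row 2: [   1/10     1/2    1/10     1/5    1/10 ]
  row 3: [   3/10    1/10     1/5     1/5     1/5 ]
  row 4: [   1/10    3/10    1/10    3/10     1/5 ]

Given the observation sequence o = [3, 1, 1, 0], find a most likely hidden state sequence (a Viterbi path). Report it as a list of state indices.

t=0: δ = [1.000e-02, 6.000e-02, 4.000e-02, 8.000e-02, 3.000e-02]  (obs o_0=3)
t=1: δ = [1.600e-03, 3.000e-03, 1.600e-02, 2.400e-03, 2.700e-03]  ψ = [2, 1, 3, 3, 4]  (obs o_1=1)
t=2: δ = [6.400e-04, 4.800e-04, 8.000e-04, 4.800e-04, 4.800e-04]  ψ = [2, 2, 2, 2, 2]  (obs o_2=1)
t=3: δ = [3.840e-05, 4.800e-05, 1.920e-05, 7.200e-05, 1.440e-05]  ψ = [0, 1, 0, 2, 4]  (obs o_3=0)
backtrack: best end state = 3; path = [3, 2, 2, 3]

path = [3, 2, 2, 3]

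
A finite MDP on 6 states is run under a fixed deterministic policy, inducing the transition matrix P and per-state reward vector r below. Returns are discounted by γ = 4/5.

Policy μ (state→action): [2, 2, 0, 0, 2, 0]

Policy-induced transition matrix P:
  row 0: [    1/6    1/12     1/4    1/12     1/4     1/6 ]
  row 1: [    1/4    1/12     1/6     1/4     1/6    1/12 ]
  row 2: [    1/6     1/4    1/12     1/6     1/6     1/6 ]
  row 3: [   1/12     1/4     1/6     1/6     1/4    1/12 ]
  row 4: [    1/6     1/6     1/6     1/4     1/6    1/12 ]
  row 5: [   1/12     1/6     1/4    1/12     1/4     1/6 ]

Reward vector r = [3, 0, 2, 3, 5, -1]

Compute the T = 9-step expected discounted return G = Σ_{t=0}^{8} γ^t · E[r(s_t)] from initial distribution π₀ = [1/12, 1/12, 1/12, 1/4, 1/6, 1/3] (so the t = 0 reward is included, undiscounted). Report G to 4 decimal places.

G = 9.1032

t=0: π = [0.0833, 0.0833, 0.0833, 0.2500, 0.1667, 0.3333], E[r] = 1.6667, γ^t·E[r] = 1.666667, running G = 1.666667
t=1: π = [0.1250, 0.1806, 0.1944, 0.1528, 0.2222, 0.1250], E[r] = 2.2083, γ^t·E[r] = 1.766667, running G = 3.433333
t=2: π = [0.1586, 0.1701, 0.1713, 0.1794, 0.2002, 0.1204], E[r] = 2.2373, γ^t·E[r] = 1.431852, running G = 4.865185
t=3: π = [0.1559, 0.1685, 0.1756, 0.1743, 0.2049, 0.1209], E[r] = 2.2452, γ^t·E[r] = 1.149531, running G = 6.014716
t=4: π = [0.1561, 0.1688, 0.1751, 0.1747, 0.2043, 0.1210], E[r] = 2.2429, γ^t·E[r] = 0.918693, running G = 6.933409
t=5: π = [0.1561, 0.1687, 0.1752, 0.1747, 0.2043, 0.1210], E[r] = 2.2432, γ^t·E[r] = 0.735042, running G = 7.668451
t=6: π = [0.1561, 0.1688, 0.1752, 0.1747, 0.2043, 0.1210], E[r] = 2.2431, γ^t·E[r] = 0.588021, running G = 8.256472
t=7: π = [0.1561, 0.1687, 0.1752, 0.1747, 0.2043, 0.1210], E[r] = 2.2431, γ^t·E[r] = 0.470418, running G = 8.726891
t=8: π = [0.1561, 0.1687, 0.1752, 0.1747, 0.2043, 0.1210], E[r] = 2.2431, γ^t·E[r] = 0.376334, running G = 9.103225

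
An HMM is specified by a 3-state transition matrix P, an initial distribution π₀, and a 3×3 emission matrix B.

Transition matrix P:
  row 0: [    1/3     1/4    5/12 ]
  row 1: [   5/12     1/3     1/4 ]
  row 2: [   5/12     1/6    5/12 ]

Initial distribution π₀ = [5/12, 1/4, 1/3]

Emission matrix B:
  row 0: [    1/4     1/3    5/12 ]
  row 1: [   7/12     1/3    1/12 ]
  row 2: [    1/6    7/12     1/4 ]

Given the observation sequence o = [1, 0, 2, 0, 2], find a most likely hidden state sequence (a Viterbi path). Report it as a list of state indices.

path = [0, 1, 0, 1, 0]

t=0: δ = [1.389e-01, 8.333e-02, 1.944e-01]  (obs o_0=1)
t=1: δ = [2.025e-02, 2.025e-02, 1.350e-02]  ψ = [2, 0, 2]  (obs o_1=0)
t=2: δ = [3.516e-03, 5.626e-04, 2.110e-03]  ψ = [1, 1, 0]  (obs o_2=2)
t=3: δ = [2.930e-04, 5.128e-04, 2.442e-04]  ψ = [0, 0, 0]  (obs o_3=0)
t=4: δ = [8.903e-05, 1.424e-05, 3.205e-05]  ψ = [1, 1, 1]  (obs o_4=2)
backtrack: best end state = 0; path = [0, 1, 0, 1, 0]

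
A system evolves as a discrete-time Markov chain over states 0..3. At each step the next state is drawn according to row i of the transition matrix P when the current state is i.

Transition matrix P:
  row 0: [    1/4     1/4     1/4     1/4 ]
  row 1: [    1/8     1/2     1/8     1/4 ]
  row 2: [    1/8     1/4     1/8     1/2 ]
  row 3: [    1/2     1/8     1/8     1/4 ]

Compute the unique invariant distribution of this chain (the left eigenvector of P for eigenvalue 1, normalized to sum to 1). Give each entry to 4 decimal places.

Balance equations π_j = Σ_i π_i·P[i][j]:
  π_0 = 1/4·π_0 + 1/8·π_1 + 1/8·π_2 + 1/2·π_3
  π_1 = 1/4·π_0 + 1/2·π_1 + 1/4·π_2 + 1/8·π_3
  π_2 = 1/4·π_0 + 1/8·π_1 + 1/8·π_2 + 1/8·π_3
  normalize: π_0 + π_1 + π_2 + π_3 = 1
Solving the linear system gives exactly π = [59/221, 63/221, 35/221, 64/221].

π = [0.2670, 0.2851, 0.1584, 0.2896]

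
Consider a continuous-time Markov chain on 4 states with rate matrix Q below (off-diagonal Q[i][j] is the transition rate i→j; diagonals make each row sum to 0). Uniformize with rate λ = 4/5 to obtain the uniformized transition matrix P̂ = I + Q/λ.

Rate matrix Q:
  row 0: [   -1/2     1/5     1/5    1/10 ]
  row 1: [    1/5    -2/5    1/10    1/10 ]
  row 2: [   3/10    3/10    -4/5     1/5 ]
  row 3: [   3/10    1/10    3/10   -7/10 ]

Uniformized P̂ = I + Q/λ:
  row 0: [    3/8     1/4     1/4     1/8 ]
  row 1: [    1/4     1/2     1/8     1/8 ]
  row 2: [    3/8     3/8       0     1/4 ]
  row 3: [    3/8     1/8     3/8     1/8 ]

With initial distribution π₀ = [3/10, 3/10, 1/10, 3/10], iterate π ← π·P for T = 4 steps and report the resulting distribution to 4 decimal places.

π = [0.3329, 0.3388, 0.1803, 0.1480]

t=0: π = [0.3000, 0.3000, 0.1000, 0.3000]
t=1: π = [0.3375, 0.3000, 0.2250, 0.1375]
t=2: π = [0.3375, 0.3359, 0.1734, 0.1531]
t=3: π = [0.3330, 0.3365, 0.1838, 0.1467]
t=4: π = [0.3329, 0.3388, 0.1803, 0.1480]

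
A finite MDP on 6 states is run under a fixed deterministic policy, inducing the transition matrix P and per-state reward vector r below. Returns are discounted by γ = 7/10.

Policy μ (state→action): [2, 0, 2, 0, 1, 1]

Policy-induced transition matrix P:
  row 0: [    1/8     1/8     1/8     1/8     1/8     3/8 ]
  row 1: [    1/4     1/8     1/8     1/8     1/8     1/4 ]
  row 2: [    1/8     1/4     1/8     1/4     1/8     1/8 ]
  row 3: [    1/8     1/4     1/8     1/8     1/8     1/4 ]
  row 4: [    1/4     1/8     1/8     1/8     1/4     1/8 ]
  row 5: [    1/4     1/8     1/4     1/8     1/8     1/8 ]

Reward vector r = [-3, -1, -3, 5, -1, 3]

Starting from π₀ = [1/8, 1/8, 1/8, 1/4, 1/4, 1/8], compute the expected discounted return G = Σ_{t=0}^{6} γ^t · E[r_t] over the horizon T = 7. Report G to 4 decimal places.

t=0: π = [0.1250, 0.1250, 0.1250, 0.2500, 0.2500, 0.1250], E[r] = 0.5000, γ^t·E[r] = 0.500000, running G = 0.500000
t=1: π = [0.1875, 0.1719, 0.1406, 0.1406, 0.1563, 0.2031], E[r] = 0.0000, γ^t·E[r] = 0.000000, running G = 0.500000
t=2: π = [0.1914, 0.1602, 0.1504, 0.1426, 0.1445, 0.2109], E[r] = 0.0156, γ^t·E[r] = 0.007656, running G = 0.507656
t=3: π = [0.1895, 0.1616, 0.1514, 0.1438, 0.1431, 0.2107], E[r] = 0.0239, γ^t·E[r] = 0.008207, running G = 0.515863
t=4: π = [0.1894, 0.1619, 0.1513, 0.1439, 0.1429, 0.2105], E[r] = 0.0242, γ^t·E[r] = 0.005803, running G = 0.521666
t=5: π = [0.1894, 0.1619, 0.1513, 0.1439, 0.1429, 0.2106], E[r] = 0.0244, γ^t·E[r] = 0.004096, running G = 0.525762
t=6: π = [0.1894, 0.1619, 0.1513, 0.1439, 0.1429, 0.2106], E[r] = 0.0243, γ^t·E[r] = 0.002863, running G = 0.528624

G = 0.5286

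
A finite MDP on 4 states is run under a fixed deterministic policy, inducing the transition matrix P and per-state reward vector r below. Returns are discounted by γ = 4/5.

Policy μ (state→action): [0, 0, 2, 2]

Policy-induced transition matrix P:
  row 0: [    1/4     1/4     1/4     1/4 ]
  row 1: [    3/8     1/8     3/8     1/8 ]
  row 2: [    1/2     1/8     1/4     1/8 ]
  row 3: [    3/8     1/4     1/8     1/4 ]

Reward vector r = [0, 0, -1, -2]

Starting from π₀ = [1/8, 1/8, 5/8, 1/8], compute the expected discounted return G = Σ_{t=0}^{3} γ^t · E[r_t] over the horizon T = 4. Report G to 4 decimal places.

t=0: π = [0.1250, 0.1250, 0.6250, 0.1250], E[r] = -0.8750, γ^t·E[r] = -0.875000, running G = -0.875000
t=1: π = [0.4375, 0.1563, 0.2500, 0.1563], E[r] = -0.5625, γ^t·E[r] = -0.450000, running G = -1.325000
t=2: π = [0.3516, 0.1992, 0.2500, 0.1992], E[r] = -0.6484, γ^t·E[r] = -0.415000, running G = -1.740000
t=3: π = [0.3623, 0.1938, 0.2500, 0.1938], E[r] = -0.6377, γ^t·E[r] = -0.326500, running G = -2.066500

G = -2.0665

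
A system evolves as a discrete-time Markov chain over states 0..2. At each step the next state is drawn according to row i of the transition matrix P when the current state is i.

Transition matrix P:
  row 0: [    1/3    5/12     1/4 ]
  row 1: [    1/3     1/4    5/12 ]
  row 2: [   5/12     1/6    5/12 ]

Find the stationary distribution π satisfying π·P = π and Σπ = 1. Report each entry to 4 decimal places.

π = [0.3630, 0.2808, 0.3562]

Balance equations π_j = Σ_i π_i·P[i][j]:
  π_0 = 1/3·π_0 + 1/3·π_1 + 5/12·π_2
  π_1 = 5/12·π_0 + 1/4·π_1 + 1/6·π_2
  normalize: π_0 + π_1 + π_2 = 1
Solving the linear system gives exactly π = [53/146, 41/146, 26/73].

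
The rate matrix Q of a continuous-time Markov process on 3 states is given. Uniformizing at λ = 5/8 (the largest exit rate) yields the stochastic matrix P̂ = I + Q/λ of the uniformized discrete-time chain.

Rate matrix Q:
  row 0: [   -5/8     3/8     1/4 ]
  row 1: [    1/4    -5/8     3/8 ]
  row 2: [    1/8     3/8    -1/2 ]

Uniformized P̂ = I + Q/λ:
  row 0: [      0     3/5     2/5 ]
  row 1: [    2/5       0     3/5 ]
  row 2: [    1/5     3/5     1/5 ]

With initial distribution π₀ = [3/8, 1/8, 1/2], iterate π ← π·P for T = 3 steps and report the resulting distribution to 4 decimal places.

π = [0.2020, 0.4290, 0.3690]

t=0: π = [0.3750, 0.1250, 0.5000]
t=1: π = [0.1500, 0.5250, 0.3250]
t=2: π = [0.2750, 0.2850, 0.4400]
t=3: π = [0.2020, 0.4290, 0.3690]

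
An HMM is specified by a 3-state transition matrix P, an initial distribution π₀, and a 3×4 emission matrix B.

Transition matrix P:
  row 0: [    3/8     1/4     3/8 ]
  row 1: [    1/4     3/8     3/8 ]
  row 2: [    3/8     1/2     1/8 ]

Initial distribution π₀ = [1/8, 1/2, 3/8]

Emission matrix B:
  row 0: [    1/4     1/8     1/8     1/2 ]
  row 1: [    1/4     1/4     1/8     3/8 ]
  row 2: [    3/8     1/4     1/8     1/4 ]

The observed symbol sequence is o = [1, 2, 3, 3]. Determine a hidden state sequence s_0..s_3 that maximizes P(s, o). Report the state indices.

path = [1, 2, 0, 0]

t=0: δ = [1.562e-02, 1.250e-01, 9.375e-02]  (obs o_0=1)
t=1: δ = [4.395e-03, 5.859e-03, 5.859e-03]  ψ = [2, 1, 1]  (obs o_1=2)
t=2: δ = [1.099e-03, 1.099e-03, 5.493e-04]  ψ = [2, 2, 1]  (obs o_2=3)
t=3: δ = [2.060e-04, 1.545e-04, 1.030e-04]  ψ = [0, 1, 0]  (obs o_3=3)
backtrack: best end state = 0; path = [1, 2, 0, 0]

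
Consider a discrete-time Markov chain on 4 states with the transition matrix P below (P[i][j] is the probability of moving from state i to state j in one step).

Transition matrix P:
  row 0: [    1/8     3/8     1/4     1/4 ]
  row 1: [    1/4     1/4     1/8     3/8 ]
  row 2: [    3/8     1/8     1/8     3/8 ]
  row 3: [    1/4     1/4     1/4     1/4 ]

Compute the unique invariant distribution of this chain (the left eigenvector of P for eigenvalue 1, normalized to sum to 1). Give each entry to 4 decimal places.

Balance equations π_j = Σ_i π_i·P[i][j]:
  π_0 = 1/8·π_0 + 1/4·π_1 + 3/8·π_2 + 1/4·π_3
  π_1 = 3/8·π_0 + 1/4·π_1 + 1/8·π_2 + 1/4·π_3
  π_2 = 1/4·π_0 + 1/8·π_1 + 1/8·π_2 + 1/4·π_3
  normalize: π_0 + π_1 + π_2 + π_3 = 1
Solving the linear system gives exactly π = [39/160, 41/160, 31/160, 49/160].

π = [0.2438, 0.2563, 0.1938, 0.3063]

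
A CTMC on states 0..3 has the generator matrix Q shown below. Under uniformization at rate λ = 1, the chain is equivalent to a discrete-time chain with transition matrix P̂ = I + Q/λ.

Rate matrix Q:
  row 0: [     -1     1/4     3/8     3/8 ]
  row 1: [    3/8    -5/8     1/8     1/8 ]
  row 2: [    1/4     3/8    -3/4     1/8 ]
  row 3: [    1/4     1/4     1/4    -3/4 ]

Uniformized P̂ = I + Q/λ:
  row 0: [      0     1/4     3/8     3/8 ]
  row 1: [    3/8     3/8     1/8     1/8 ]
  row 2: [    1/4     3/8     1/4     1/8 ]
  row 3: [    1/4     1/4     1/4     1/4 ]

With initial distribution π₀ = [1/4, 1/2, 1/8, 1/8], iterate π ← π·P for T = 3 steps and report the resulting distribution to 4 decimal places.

t=0: π = [0.2500, 0.5000, 0.1250, 0.1250]
t=1: π = [0.2500, 0.3281, 0.2188, 0.2031]
t=2: π = [0.2285, 0.3184, 0.2402, 0.2129]
t=3: π = [0.2327, 0.3198, 0.2388, 0.2087]

π = [0.2327, 0.3198, 0.2388, 0.2087]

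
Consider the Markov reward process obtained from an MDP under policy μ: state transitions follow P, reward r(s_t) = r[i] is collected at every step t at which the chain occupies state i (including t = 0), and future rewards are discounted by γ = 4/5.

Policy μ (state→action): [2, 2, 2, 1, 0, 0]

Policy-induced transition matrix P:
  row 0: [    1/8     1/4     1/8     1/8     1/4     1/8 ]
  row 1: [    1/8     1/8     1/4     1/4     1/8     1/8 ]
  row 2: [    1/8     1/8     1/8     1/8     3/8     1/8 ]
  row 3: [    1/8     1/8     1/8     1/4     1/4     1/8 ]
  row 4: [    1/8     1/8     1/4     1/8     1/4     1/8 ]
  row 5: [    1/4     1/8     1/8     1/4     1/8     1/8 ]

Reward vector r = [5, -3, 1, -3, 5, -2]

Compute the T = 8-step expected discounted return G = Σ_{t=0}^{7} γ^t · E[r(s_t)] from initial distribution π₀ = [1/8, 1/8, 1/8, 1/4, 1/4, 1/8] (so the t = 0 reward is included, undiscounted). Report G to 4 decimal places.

t=0: π = [0.1250, 0.1250, 0.1250, 0.2500, 0.2500, 0.1250], E[r] = 0.6250, γ^t·E[r] = 0.625000, running G = 0.625000
t=1: π = [0.1406, 0.1406, 0.1719, 0.1875, 0.2344, 0.1250], E[r] = 0.8125, γ^t·E[r] = 0.650000, running G = 1.275000
t=2: π = [0.1406, 0.1426, 0.1719, 0.1816, 0.2383, 0.1250], E[r] = 0.8438, γ^t·E[r] = 0.540000, running G = 1.815000
t=3: π = [0.1406, 0.1426, 0.1726, 0.1812, 0.2380, 0.1250], E[r] = 0.8447, γ^t·E[r] = 0.432500, running G = 2.247500
t=4: π = [0.1406, 0.1426, 0.1726, 0.1811, 0.2381, 0.1250], E[r] = 0.8453, γ^t·E[r] = 0.346250, running G = 2.593750
t=5: π = [0.1406, 0.1426, 0.1726, 0.1811, 0.2381, 0.1250], E[r] = 0.8454, γ^t·E[r] = 0.277005, running G = 2.870755
t=6: π = [0.1406, 0.1426, 0.1726, 0.1811, 0.2381, 0.1250], E[r] = 0.8454, γ^t·E[r] = 0.221607, running G = 3.092362
t=7: π = [0.1406, 0.1426, 0.1726, 0.1811, 0.2381, 0.1250], E[r] = 0.8454, γ^t·E[r] = 0.177285, running G = 3.269647

G = 3.2696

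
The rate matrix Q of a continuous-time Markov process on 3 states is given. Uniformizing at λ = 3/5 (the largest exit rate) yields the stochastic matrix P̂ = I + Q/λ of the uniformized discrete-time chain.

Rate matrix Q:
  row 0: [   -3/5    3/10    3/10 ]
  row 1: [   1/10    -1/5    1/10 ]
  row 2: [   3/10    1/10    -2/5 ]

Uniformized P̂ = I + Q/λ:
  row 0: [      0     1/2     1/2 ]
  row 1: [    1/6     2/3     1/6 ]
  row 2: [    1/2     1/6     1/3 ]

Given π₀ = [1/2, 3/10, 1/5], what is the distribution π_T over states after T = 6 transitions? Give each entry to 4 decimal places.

π = [0.2265, 0.4834, 0.2901]

t=0: π = [0.5000, 0.3000, 0.2000]
t=1: π = [0.1500, 0.4833, 0.3667]
t=2: π = [0.2639, 0.4583, 0.2778]
t=3: π = [0.2153, 0.4838, 0.3009]
t=4: π = [0.2311, 0.4803, 0.2886]
t=5: π = [0.2243, 0.4839, 0.2918]
t=6: π = [0.2265, 0.4834, 0.2901]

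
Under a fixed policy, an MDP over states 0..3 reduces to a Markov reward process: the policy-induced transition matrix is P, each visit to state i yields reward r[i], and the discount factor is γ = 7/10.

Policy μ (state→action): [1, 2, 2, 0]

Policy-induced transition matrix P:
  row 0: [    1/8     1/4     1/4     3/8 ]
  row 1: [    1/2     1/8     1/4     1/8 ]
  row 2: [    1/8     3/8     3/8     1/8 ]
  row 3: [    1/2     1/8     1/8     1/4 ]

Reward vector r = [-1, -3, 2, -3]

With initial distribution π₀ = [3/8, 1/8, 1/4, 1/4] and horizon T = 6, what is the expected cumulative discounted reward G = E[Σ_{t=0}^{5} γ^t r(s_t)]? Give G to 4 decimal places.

t=0: π = [0.3750, 0.1250, 0.2500, 0.2500], E[r] = -1.0000, γ^t·E[r] = -1.000000, running G = -1.000000
t=1: π = [0.2656, 0.2344, 0.2500, 0.2500], E[r] = -1.2188, γ^t·E[r] = -0.853125, running G = -1.853125
t=2: π = [0.3066, 0.2207, 0.2500, 0.2227], E[r] = -1.1367, γ^t·E[r] = -0.556992, running G = -2.410117
t=3: π = [0.2913, 0.2258, 0.2534, 0.2295], E[r] = -1.1504, γ^t·E[r] = -0.394584, running G = -2.804701
t=4: π = [0.2957, 0.2248, 0.2530, 0.2265], E[r] = -1.1436, γ^t·E[r] = -0.274567, running G = -3.079269
t=5: π = [0.2942, 0.2252, 0.2533, 0.2272], E[r] = -1.1450, γ^t·E[r] = -0.192440, running G = -3.271708

G = -3.2717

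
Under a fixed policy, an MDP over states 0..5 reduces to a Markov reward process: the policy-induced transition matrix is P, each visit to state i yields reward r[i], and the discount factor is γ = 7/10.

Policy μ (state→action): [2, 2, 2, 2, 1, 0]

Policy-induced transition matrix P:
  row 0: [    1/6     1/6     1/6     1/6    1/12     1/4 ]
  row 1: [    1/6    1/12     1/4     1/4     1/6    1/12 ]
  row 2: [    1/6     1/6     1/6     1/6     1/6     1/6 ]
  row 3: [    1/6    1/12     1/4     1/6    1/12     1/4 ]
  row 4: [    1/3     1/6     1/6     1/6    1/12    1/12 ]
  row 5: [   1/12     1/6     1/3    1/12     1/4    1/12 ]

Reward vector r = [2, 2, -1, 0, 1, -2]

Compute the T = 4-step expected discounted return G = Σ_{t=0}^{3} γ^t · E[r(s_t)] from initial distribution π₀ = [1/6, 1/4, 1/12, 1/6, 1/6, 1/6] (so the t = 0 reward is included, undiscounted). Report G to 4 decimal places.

t=0: π = [0.1667, 0.2500, 0.0833, 0.1667, 0.1667, 0.1667], E[r] = 0.5833, γ^t·E[r] = 0.583333, running G = 0.583333
t=1: π = [0.1806, 0.1319, 0.2292, 0.1736, 0.1389, 0.1458], E[r] = 0.2431, γ^t·E[r] = 0.170139, running G = 0.753472
t=2: π = [0.1777, 0.1412, 0.2164, 0.1655, 0.1377, 0.1615], E[r] = 0.2361, γ^t·E[r] = 0.115694, running G = 0.869167
t=3: π = [0.1762, 0.1411, 0.2191, 0.1650, 0.1400, 0.1586], E[r] = 0.2383, γ^t·E[r] = 0.081747, running G = 0.950914

G = 0.9509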